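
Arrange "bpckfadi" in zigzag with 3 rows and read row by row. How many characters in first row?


Zigzag "bpckfadi" into 3 rows:
Placing characters:
  'b' => row 0
  'p' => row 1
  'c' => row 2
  'k' => row 1
  'f' => row 0
  'a' => row 1
  'd' => row 2
  'i' => row 1
Rows:
  Row 0: "bf"
  Row 1: "pkai"
  Row 2: "cd"
First row length: 2

2


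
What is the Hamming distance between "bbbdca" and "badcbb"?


Comparing "bbbdca" and "badcbb" position by position:
  Position 0: 'b' vs 'b' => same
  Position 1: 'b' vs 'a' => differ
  Position 2: 'b' vs 'd' => differ
  Position 3: 'd' vs 'c' => differ
  Position 4: 'c' vs 'b' => differ
  Position 5: 'a' vs 'b' => differ
Total differences (Hamming distance): 5

5


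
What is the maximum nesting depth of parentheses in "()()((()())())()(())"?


Input: "()()((()())())()(())"
Tracking depth:
  Position 0 '(': depth becomes 1
  Position 1 ')': depth becomes 0
  Position 2 '(': depth becomes 1
  Position 3 ')': depth becomes 0
  Position 4 '(': depth becomes 1
  Position 5 '(': depth becomes 2
  Position 6 '(': depth becomes 3
  Position 7 ')': depth becomes 2
  Position 8 '(': depth becomes 3
  Position 9 ')': depth becomes 2
  Position 10 ')': depth becomes 1
  Position 11 '(': depth becomes 2
  Position 12 ')': depth becomes 1
  Position 13 ')': depth becomes 0
  Position 14 '(': depth becomes 1
  Position 15 ')': depth becomes 0
  Position 16 '(': depth becomes 1
  Position 17 '(': depth becomes 2
  Position 18 ')': depth becomes 1
  Position 19 ')': depth becomes 0
Maximum depth reached: 3

3


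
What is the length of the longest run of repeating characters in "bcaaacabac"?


Input: "bcaaacabac"
Scanning for longest run:
  Position 1 ('c'): new char, reset run to 1
  Position 2 ('a'): new char, reset run to 1
  Position 3 ('a'): continues run of 'a', length=2
  Position 4 ('a'): continues run of 'a', length=3
  Position 5 ('c'): new char, reset run to 1
  Position 6 ('a'): new char, reset run to 1
  Position 7 ('b'): new char, reset run to 1
  Position 8 ('a'): new char, reset run to 1
  Position 9 ('c'): new char, reset run to 1
Longest run: 'a' with length 3

3


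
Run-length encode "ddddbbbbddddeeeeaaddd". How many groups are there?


Input: ddddbbbbddddeeeeaaddd
Scanning for consecutive runs:
  Group 1: 'd' x 4 (positions 0-3)
  Group 2: 'b' x 4 (positions 4-7)
  Group 3: 'd' x 4 (positions 8-11)
  Group 4: 'e' x 4 (positions 12-15)
  Group 5: 'a' x 2 (positions 16-17)
  Group 6: 'd' x 3 (positions 18-20)
Total groups: 6

6


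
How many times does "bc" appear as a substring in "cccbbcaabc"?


Searching for "bc" in "cccbbcaabc"
Scanning each position:
  Position 0: "cc" => no
  Position 1: "cc" => no
  Position 2: "cb" => no
  Position 3: "bb" => no
  Position 4: "bc" => MATCH
  Position 5: "ca" => no
  Position 6: "aa" => no
  Position 7: "ab" => no
  Position 8: "bc" => MATCH
Total occurrences: 2

2


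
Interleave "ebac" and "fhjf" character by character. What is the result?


Interleaving "ebac" and "fhjf":
  Position 0: 'e' from first, 'f' from second => "ef"
  Position 1: 'b' from first, 'h' from second => "bh"
  Position 2: 'a' from first, 'j' from second => "aj"
  Position 3: 'c' from first, 'f' from second => "cf"
Result: efbhajcf

efbhajcf


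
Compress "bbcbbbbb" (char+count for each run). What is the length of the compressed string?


Input: bbcbbbbb
Runs:
  'b' x 2 => "b2"
  'c' x 1 => "c1"
  'b' x 5 => "b5"
Compressed: "b2c1b5"
Compressed length: 6

6


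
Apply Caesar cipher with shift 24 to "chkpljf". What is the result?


Caesar cipher: shift "chkpljf" by 24
  'c' (pos 2) + 24 = pos 0 = 'a'
  'h' (pos 7) + 24 = pos 5 = 'f'
  'k' (pos 10) + 24 = pos 8 = 'i'
  'p' (pos 15) + 24 = pos 13 = 'n'
  'l' (pos 11) + 24 = pos 9 = 'j'
  'j' (pos 9) + 24 = pos 7 = 'h'
  'f' (pos 5) + 24 = pos 3 = 'd'
Result: afinjhd

afinjhd


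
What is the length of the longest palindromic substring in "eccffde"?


Input: "eccffde"
Checking substrings for palindromes:
  [1:3] "cc" (len 2) => palindrome
  [3:5] "ff" (len 2) => palindrome
Longest palindromic substring: "cc" with length 2

2


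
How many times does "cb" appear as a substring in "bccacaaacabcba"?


Searching for "cb" in "bccacaaacabcba"
Scanning each position:
  Position 0: "bc" => no
  Position 1: "cc" => no
  Position 2: "ca" => no
  Position 3: "ac" => no
  Position 4: "ca" => no
  Position 5: "aa" => no
  Position 6: "aa" => no
  Position 7: "ac" => no
  Position 8: "ca" => no
  Position 9: "ab" => no
  Position 10: "bc" => no
  Position 11: "cb" => MATCH
  Position 12: "ba" => no
Total occurrences: 1

1


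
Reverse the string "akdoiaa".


Input: akdoiaa
Reading characters right to left:
  Position 6: 'a'
  Position 5: 'a'
  Position 4: 'i'
  Position 3: 'o'
  Position 2: 'd'
  Position 1: 'k'
  Position 0: 'a'
Reversed: aaiodka

aaiodka


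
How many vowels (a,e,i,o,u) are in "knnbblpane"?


Input: knnbblpane
Checking each character:
  'k' at position 0: consonant
  'n' at position 1: consonant
  'n' at position 2: consonant
  'b' at position 3: consonant
  'b' at position 4: consonant
  'l' at position 5: consonant
  'p' at position 6: consonant
  'a' at position 7: vowel (running total: 1)
  'n' at position 8: consonant
  'e' at position 9: vowel (running total: 2)
Total vowels: 2

2


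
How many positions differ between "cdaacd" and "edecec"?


Comparing "cdaacd" and "edecec" position by position:
  Position 0: 'c' vs 'e' => DIFFER
  Position 1: 'd' vs 'd' => same
  Position 2: 'a' vs 'e' => DIFFER
  Position 3: 'a' vs 'c' => DIFFER
  Position 4: 'c' vs 'e' => DIFFER
  Position 5: 'd' vs 'c' => DIFFER
Positions that differ: 5

5


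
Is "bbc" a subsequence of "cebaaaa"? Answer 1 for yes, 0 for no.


Check if "bbc" is a subsequence of "cebaaaa"
Greedy scan:
  Position 0 ('c'): no match needed
  Position 1 ('e'): no match needed
  Position 2 ('b'): matches sub[0] = 'b'
  Position 3 ('a'): no match needed
  Position 4 ('a'): no match needed
  Position 5 ('a'): no match needed
  Position 6 ('a'): no match needed
Only matched 1/3 characters => not a subsequence

0


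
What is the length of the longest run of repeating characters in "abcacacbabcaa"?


Input: "abcacacbabcaa"
Scanning for longest run:
  Position 1 ('b'): new char, reset run to 1
  Position 2 ('c'): new char, reset run to 1
  Position 3 ('a'): new char, reset run to 1
  Position 4 ('c'): new char, reset run to 1
  Position 5 ('a'): new char, reset run to 1
  Position 6 ('c'): new char, reset run to 1
  Position 7 ('b'): new char, reset run to 1
  Position 8 ('a'): new char, reset run to 1
  Position 9 ('b'): new char, reset run to 1
  Position 10 ('c'): new char, reset run to 1
  Position 11 ('a'): new char, reset run to 1
  Position 12 ('a'): continues run of 'a', length=2
Longest run: 'a' with length 2

2


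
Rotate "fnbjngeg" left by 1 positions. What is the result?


Input: "fnbjngeg", rotate left by 1
First 1 characters: "f"
Remaining characters: "nbjngeg"
Concatenate remaining + first: "nbjngeg" + "f" = "nbjngegf"

nbjngegf


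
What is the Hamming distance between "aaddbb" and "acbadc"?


Comparing "aaddbb" and "acbadc" position by position:
  Position 0: 'a' vs 'a' => same
  Position 1: 'a' vs 'c' => differ
  Position 2: 'd' vs 'b' => differ
  Position 3: 'd' vs 'a' => differ
  Position 4: 'b' vs 'd' => differ
  Position 5: 'b' vs 'c' => differ
Total differences (Hamming distance): 5

5


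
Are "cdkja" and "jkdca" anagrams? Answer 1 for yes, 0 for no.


Strings: "cdkja", "jkdca"
Sorted first:  acdjk
Sorted second: acdjk
Sorted forms match => anagrams

1


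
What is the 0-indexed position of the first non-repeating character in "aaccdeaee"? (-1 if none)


Input: aaccdeaee
Character frequencies:
  'a': 3
  'c': 2
  'd': 1
  'e': 3
Scanning left to right for freq == 1:
  Position 0 ('a'): freq=3, skip
  Position 1 ('a'): freq=3, skip
  Position 2 ('c'): freq=2, skip
  Position 3 ('c'): freq=2, skip
  Position 4 ('d'): unique! => answer = 4

4


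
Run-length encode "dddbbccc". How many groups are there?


Input: dddbbccc
Scanning for consecutive runs:
  Group 1: 'd' x 3 (positions 0-2)
  Group 2: 'b' x 2 (positions 3-4)
  Group 3: 'c' x 3 (positions 5-7)
Total groups: 3

3


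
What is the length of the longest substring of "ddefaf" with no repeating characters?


Input: "ddefaf"
Sliding window (track last position of each char):
  Position 0 ('d'): window [0,0] length 1 -- new best
  Position 1 ('d'): repeat (last at 0), move window start to 1
  Position 1 ('d'): window [1,1] length 1
  Position 2 ('e'): window [1,2] length 2 -- new best
  Position 3 ('f'): window [1,3] length 3 -- new best
  Position 4 ('a'): window [1,4] length 4 -- new best
  Position 5 ('f'): repeat (last at 3), move window start to 4
  Position 5 ('f'): window [4,5] length 2
Longest substring with no repeats: "defa" with length 4

4


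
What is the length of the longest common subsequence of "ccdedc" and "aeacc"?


LCS of "ccdedc" and "aeacc"
DP table:
           a    e    a    c    c
      0    0    0    0    0    0
  c   0    0    0    0    1    1
  c   0    0    0    0    1    2
  d   0    0    0    0    1    2
  e   0    0    1    1    1    2
  d   0    0    1    1    1    2
  c   0    0    1    1    2    2
LCS length = dp[6][5] = 2

2


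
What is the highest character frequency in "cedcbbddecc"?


Input: cedcbbddecc
Character counts:
  'b': 2
  'c': 4
  'd': 3
  'e': 2
Maximum frequency: 4

4


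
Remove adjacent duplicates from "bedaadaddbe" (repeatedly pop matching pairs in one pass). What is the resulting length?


Input: bedaadaddbe
Stack-based adjacent duplicate removal:
  Read 'b': push. Stack: b
  Read 'e': push. Stack: be
  Read 'd': push. Stack: bed
  Read 'a': push. Stack: beda
  Read 'a': matches stack top 'a' => pop. Stack: bed
  Read 'd': matches stack top 'd' => pop. Stack: be
  Read 'a': push. Stack: bea
  Read 'd': push. Stack: bead
  Read 'd': matches stack top 'd' => pop. Stack: bea
  Read 'b': push. Stack: beab
  Read 'e': push. Stack: beabe
Final stack: "beabe" (length 5)

5


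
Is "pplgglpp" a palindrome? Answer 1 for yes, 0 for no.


Input: pplgglpp
Reversed: pplgglpp
  Compare pos 0 ('p') with pos 7 ('p'): match
  Compare pos 1 ('p') with pos 6 ('p'): match
  Compare pos 2 ('l') with pos 5 ('l'): match
  Compare pos 3 ('g') with pos 4 ('g'): match
Result: palindrome

1


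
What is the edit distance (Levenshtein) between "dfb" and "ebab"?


Computing edit distance: "dfb" -> "ebab"
DP table:
           e    b    a    b
      0    1    2    3    4
  d   1    1    2    3    4
  f   2    2    2    3    4
  b   3    3    2    3    3
Edit distance = dp[3][4] = 3

3


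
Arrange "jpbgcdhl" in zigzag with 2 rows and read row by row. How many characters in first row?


Zigzag "jpbgcdhl" into 2 rows:
Placing characters:
  'j' => row 0
  'p' => row 1
  'b' => row 0
  'g' => row 1
  'c' => row 0
  'd' => row 1
  'h' => row 0
  'l' => row 1
Rows:
  Row 0: "jbch"
  Row 1: "pgdl"
First row length: 4

4


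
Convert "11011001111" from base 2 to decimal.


Input: "11011001111" in base 2
Positional expansion:
  Digit '1' (value 1) x 2^10 = 1024
  Digit '1' (value 1) x 2^9 = 512
  Digit '0' (value 0) x 2^8 = 0
  Digit '1' (value 1) x 2^7 = 128
  Digit '1' (value 1) x 2^6 = 64
  Digit '0' (value 0) x 2^5 = 0
  Digit '0' (value 0) x 2^4 = 0
  Digit '1' (value 1) x 2^3 = 8
  Digit '1' (value 1) x 2^2 = 4
  Digit '1' (value 1) x 2^1 = 2
  Digit '1' (value 1) x 2^0 = 1
Sum = 1743

1743


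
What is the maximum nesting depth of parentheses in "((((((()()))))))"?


Input: "((((((()()))))))"
Tracking depth:
  Position 0 '(': depth becomes 1
  Position 1 '(': depth becomes 2
  Position 2 '(': depth becomes 3
  Position 3 '(': depth becomes 4
  Position 4 '(': depth becomes 5
  Position 5 '(': depth becomes 6
  Position 6 '(': depth becomes 7
  Position 7 ')': depth becomes 6
  Position 8 '(': depth becomes 7
  Position 9 ')': depth becomes 6
  Position 10 ')': depth becomes 5
  Position 11 ')': depth becomes 4
  Position 12 ')': depth becomes 3
  Position 13 ')': depth becomes 2
  Position 14 ')': depth becomes 1
  Position 15 ')': depth becomes 0
Maximum depth reached: 7

7


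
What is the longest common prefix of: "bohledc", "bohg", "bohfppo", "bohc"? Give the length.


Words: bohledc, bohg, bohfppo, bohc
  Position 0: all 'b' => match
  Position 1: all 'o' => match
  Position 2: all 'h' => match
  Position 3: ('l', 'g', 'f', 'c') => mismatch, stop
LCP = "boh" (length 3)

3


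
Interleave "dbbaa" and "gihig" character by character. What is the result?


Interleaving "dbbaa" and "gihig":
  Position 0: 'd' from first, 'g' from second => "dg"
  Position 1: 'b' from first, 'i' from second => "bi"
  Position 2: 'b' from first, 'h' from second => "bh"
  Position 3: 'a' from first, 'i' from second => "ai"
  Position 4: 'a' from first, 'g' from second => "ag"
Result: dgbibhaiag

dgbibhaiag


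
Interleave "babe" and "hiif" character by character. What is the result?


Interleaving "babe" and "hiif":
  Position 0: 'b' from first, 'h' from second => "bh"
  Position 1: 'a' from first, 'i' from second => "ai"
  Position 2: 'b' from first, 'i' from second => "bi"
  Position 3: 'e' from first, 'f' from second => "ef"
Result: bhaibief

bhaibief


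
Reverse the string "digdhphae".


Input: digdhphae
Reading characters right to left:
  Position 8: 'e'
  Position 7: 'a'
  Position 6: 'h'
  Position 5: 'p'
  Position 4: 'h'
  Position 3: 'd'
  Position 2: 'g'
  Position 1: 'i'
  Position 0: 'd'
Reversed: eahphdgid

eahphdgid


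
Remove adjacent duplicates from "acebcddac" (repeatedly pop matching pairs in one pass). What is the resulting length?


Input: acebcddac
Stack-based adjacent duplicate removal:
  Read 'a': push. Stack: a
  Read 'c': push. Stack: ac
  Read 'e': push. Stack: ace
  Read 'b': push. Stack: aceb
  Read 'c': push. Stack: acebc
  Read 'd': push. Stack: acebcd
  Read 'd': matches stack top 'd' => pop. Stack: acebc
  Read 'a': push. Stack: acebca
  Read 'c': push. Stack: acebcac
Final stack: "acebcac" (length 7)

7


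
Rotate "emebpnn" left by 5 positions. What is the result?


Input: "emebpnn", rotate left by 5
First 5 characters: "emebp"
Remaining characters: "nn"
Concatenate remaining + first: "nn" + "emebp" = "nnemebp"

nnemebp


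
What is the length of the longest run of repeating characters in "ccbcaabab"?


Input: "ccbcaabab"
Scanning for longest run:
  Position 1 ('c'): continues run of 'c', length=2
  Position 2 ('b'): new char, reset run to 1
  Position 3 ('c'): new char, reset run to 1
  Position 4 ('a'): new char, reset run to 1
  Position 5 ('a'): continues run of 'a', length=2
  Position 6 ('b'): new char, reset run to 1
  Position 7 ('a'): new char, reset run to 1
  Position 8 ('b'): new char, reset run to 1
Longest run: 'c' with length 2

2


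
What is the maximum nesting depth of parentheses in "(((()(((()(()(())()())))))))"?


Input: "(((()(((()(()(())()())))))))"
Tracking depth:
  Position 0 '(': depth becomes 1
  Position 1 '(': depth becomes 2
  Position 2 '(': depth becomes 3
  Position 3 '(': depth becomes 4
  Position 4 ')': depth becomes 3
  Position 5 '(': depth becomes 4
  Position 6 '(': depth becomes 5
  Position 7 '(': depth becomes 6
  Position 8 '(': depth becomes 7
  Position 9 ')': depth becomes 6
  Position 10 '(': depth becomes 7
  Position 11 '(': depth becomes 8
  Position 12 ')': depth becomes 7
  Position 13 '(': depth becomes 8
  Position 14 '(': depth becomes 9
  Position 15 ')': depth becomes 8
  Position 16 ')': depth becomes 7
  Position 17 '(': depth becomes 8
  Position 18 ')': depth becomes 7
  Position 19 '(': depth becomes 8
  Position 20 ')': depth becomes 7
  Position 21 ')': depth becomes 6
  Position 22 ')': depth becomes 5
  Position 23 ')': depth becomes 4
  Position 24 ')': depth becomes 3
  Position 25 ')': depth becomes 2
  Position 26 ')': depth becomes 1
  Position 27 ')': depth becomes 0
Maximum depth reached: 9

9


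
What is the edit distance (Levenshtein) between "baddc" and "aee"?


Computing edit distance: "baddc" -> "aee"
DP table:
           a    e    e
      0    1    2    3
  b   1    1    2    3
  a   2    1    2    3
  d   3    2    2    3
  d   4    3    3    3
  c   5    4    4    4
Edit distance = dp[5][3] = 4

4


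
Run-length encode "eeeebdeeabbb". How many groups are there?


Input: eeeebdeeabbb
Scanning for consecutive runs:
  Group 1: 'e' x 4 (positions 0-3)
  Group 2: 'b' x 1 (positions 4-4)
  Group 3: 'd' x 1 (positions 5-5)
  Group 4: 'e' x 2 (positions 6-7)
  Group 5: 'a' x 1 (positions 8-8)
  Group 6: 'b' x 3 (positions 9-11)
Total groups: 6

6


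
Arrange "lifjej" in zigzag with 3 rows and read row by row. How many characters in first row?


Zigzag "lifjej" into 3 rows:
Placing characters:
  'l' => row 0
  'i' => row 1
  'f' => row 2
  'j' => row 1
  'e' => row 0
  'j' => row 1
Rows:
  Row 0: "le"
  Row 1: "ijj"
  Row 2: "f"
First row length: 2

2


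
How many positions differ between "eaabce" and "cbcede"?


Comparing "eaabce" and "cbcede" position by position:
  Position 0: 'e' vs 'c' => DIFFER
  Position 1: 'a' vs 'b' => DIFFER
  Position 2: 'a' vs 'c' => DIFFER
  Position 3: 'b' vs 'e' => DIFFER
  Position 4: 'c' vs 'd' => DIFFER
  Position 5: 'e' vs 'e' => same
Positions that differ: 5

5


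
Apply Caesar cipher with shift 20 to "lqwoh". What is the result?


Caesar cipher: shift "lqwoh" by 20
  'l' (pos 11) + 20 = pos 5 = 'f'
  'q' (pos 16) + 20 = pos 10 = 'k'
  'w' (pos 22) + 20 = pos 16 = 'q'
  'o' (pos 14) + 20 = pos 8 = 'i'
  'h' (pos 7) + 20 = pos 1 = 'b'
Result: fkqib

fkqib


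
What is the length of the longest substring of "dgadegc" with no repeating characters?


Input: "dgadegc"
Sliding window (track last position of each char):
  Position 0 ('d'): window [0,0] length 1 -- new best
  Position 1 ('g'): window [0,1] length 2 -- new best
  Position 2 ('a'): window [0,2] length 3 -- new best
  Position 3 ('d'): repeat (last at 0), move window start to 1
  Position 3 ('d'): window [1,3] length 3
  Position 4 ('e'): window [1,4] length 4 -- new best
  Position 5 ('g'): repeat (last at 1), move window start to 2
  Position 5 ('g'): window [2,5] length 4
  Position 6 ('c'): window [2,6] length 5 -- new best
Longest substring with no repeats: "adegc" with length 5

5


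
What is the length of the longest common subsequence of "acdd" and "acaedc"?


LCS of "acdd" and "acaedc"
DP table:
           a    c    a    e    d    c
      0    0    0    0    0    0    0
  a   0    1    1    1    1    1    1
  c   0    1    2    2    2    2    2
  d   0    1    2    2    2    3    3
  d   0    1    2    2    2    3    3
LCS length = dp[4][6] = 3

3


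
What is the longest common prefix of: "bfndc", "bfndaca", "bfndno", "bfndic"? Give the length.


Words: bfndc, bfndaca, bfndno, bfndic
  Position 0: all 'b' => match
  Position 1: all 'f' => match
  Position 2: all 'n' => match
  Position 3: all 'd' => match
  Position 4: ('c', 'a', 'n', 'i') => mismatch, stop
LCP = "bfnd" (length 4)

4


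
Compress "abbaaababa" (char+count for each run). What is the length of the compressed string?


Input: abbaaababa
Runs:
  'a' x 1 => "a1"
  'b' x 2 => "b2"
  'a' x 3 => "a3"
  'b' x 1 => "b1"
  'a' x 1 => "a1"
  'b' x 1 => "b1"
  'a' x 1 => "a1"
Compressed: "a1b2a3b1a1b1a1"
Compressed length: 14

14


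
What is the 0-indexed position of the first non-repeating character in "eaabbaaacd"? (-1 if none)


Input: eaabbaaacd
Character frequencies:
  'a': 5
  'b': 2
  'c': 1
  'd': 1
  'e': 1
Scanning left to right for freq == 1:
  Position 0 ('e'): unique! => answer = 0

0


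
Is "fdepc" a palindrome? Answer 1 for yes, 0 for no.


Input: fdepc
Reversed: cpedf
  Compare pos 0 ('f') with pos 4 ('c'): MISMATCH
  Compare pos 1 ('d') with pos 3 ('p'): MISMATCH
Result: not a palindrome

0


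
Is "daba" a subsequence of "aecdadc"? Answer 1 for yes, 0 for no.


Check if "daba" is a subsequence of "aecdadc"
Greedy scan:
  Position 0 ('a'): no match needed
  Position 1 ('e'): no match needed
  Position 2 ('c'): no match needed
  Position 3 ('d'): matches sub[0] = 'd'
  Position 4 ('a'): matches sub[1] = 'a'
  Position 5 ('d'): no match needed
  Position 6 ('c'): no match needed
Only matched 2/4 characters => not a subsequence

0


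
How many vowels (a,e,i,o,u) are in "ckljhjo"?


Input: ckljhjo
Checking each character:
  'c' at position 0: consonant
  'k' at position 1: consonant
  'l' at position 2: consonant
  'j' at position 3: consonant
  'h' at position 4: consonant
  'j' at position 5: consonant
  'o' at position 6: vowel (running total: 1)
Total vowels: 1

1


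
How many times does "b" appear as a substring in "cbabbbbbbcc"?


Searching for "b" in "cbabbbbbbcc"
Scanning each position:
  Position 0: "c" => no
  Position 1: "b" => MATCH
  Position 2: "a" => no
  Position 3: "b" => MATCH
  Position 4: "b" => MATCH
  Position 5: "b" => MATCH
  Position 6: "b" => MATCH
  Position 7: "b" => MATCH
  Position 8: "b" => MATCH
  Position 9: "c" => no
  Position 10: "c" => no
Total occurrences: 7

7


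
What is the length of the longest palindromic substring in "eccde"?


Input: "eccde"
Checking substrings for palindromes:
  [1:3] "cc" (len 2) => palindrome
Longest palindromic substring: "cc" with length 2

2


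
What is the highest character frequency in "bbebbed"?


Input: bbebbed
Character counts:
  'b': 4
  'd': 1
  'e': 2
Maximum frequency: 4

4


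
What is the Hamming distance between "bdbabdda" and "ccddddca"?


Comparing "bdbabdda" and "ccddddca" position by position:
  Position 0: 'b' vs 'c' => differ
  Position 1: 'd' vs 'c' => differ
  Position 2: 'b' vs 'd' => differ
  Position 3: 'a' vs 'd' => differ
  Position 4: 'b' vs 'd' => differ
  Position 5: 'd' vs 'd' => same
  Position 6: 'd' vs 'c' => differ
  Position 7: 'a' vs 'a' => same
Total differences (Hamming distance): 6

6


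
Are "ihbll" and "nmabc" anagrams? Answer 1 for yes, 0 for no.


Strings: "ihbll", "nmabc"
Sorted first:  bhill
Sorted second: abcmn
Differ at position 0: 'b' vs 'a' => not anagrams

0


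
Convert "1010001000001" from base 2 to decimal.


Input: "1010001000001" in base 2
Positional expansion:
  Digit '1' (value 1) x 2^12 = 4096
  Digit '0' (value 0) x 2^11 = 0
  Digit '1' (value 1) x 2^10 = 1024
  Digit '0' (value 0) x 2^9 = 0
  Digit '0' (value 0) x 2^8 = 0
  Digit '0' (value 0) x 2^7 = 0
  Digit '1' (value 1) x 2^6 = 64
  Digit '0' (value 0) x 2^5 = 0
  Digit '0' (value 0) x 2^4 = 0
  Digit '0' (value 0) x 2^3 = 0
  Digit '0' (value 0) x 2^2 = 0
  Digit '0' (value 0) x 2^1 = 0
  Digit '1' (value 1) x 2^0 = 1
Sum = 5185

5185


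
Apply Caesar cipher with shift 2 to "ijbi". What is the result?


Caesar cipher: shift "ijbi" by 2
  'i' (pos 8) + 2 = pos 10 = 'k'
  'j' (pos 9) + 2 = pos 11 = 'l'
  'b' (pos 1) + 2 = pos 3 = 'd'
  'i' (pos 8) + 2 = pos 10 = 'k'
Result: kldk

kldk


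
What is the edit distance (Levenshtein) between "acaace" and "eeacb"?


Computing edit distance: "acaace" -> "eeacb"
DP table:
           e    e    a    c    b
      0    1    2    3    4    5
  a   1    1    2    2    3    4
  c   2    2    2    3    2    3
  a   3    3    3    2    3    3
  a   4    4    4    3    3    4
  c   5    5    5    4    3    4
  e   6    5    5    5    4    4
Edit distance = dp[6][5] = 4

4


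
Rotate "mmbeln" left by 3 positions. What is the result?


Input: "mmbeln", rotate left by 3
First 3 characters: "mmb"
Remaining characters: "eln"
Concatenate remaining + first: "eln" + "mmb" = "elnmmb"

elnmmb


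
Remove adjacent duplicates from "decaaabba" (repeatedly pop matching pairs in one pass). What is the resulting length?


Input: decaaabba
Stack-based adjacent duplicate removal:
  Read 'd': push. Stack: d
  Read 'e': push. Stack: de
  Read 'c': push. Stack: dec
  Read 'a': push. Stack: deca
  Read 'a': matches stack top 'a' => pop. Stack: dec
  Read 'a': push. Stack: deca
  Read 'b': push. Stack: decab
  Read 'b': matches stack top 'b' => pop. Stack: deca
  Read 'a': matches stack top 'a' => pop. Stack: dec
Final stack: "dec" (length 3)

3


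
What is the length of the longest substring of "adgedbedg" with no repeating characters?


Input: "adgedbedg"
Sliding window (track last position of each char):
  Position 0 ('a'): window [0,0] length 1 -- new best
  Position 1 ('d'): window [0,1] length 2 -- new best
  Position 2 ('g'): window [0,2] length 3 -- new best
  Position 3 ('e'): window [0,3] length 4 -- new best
  Position 4 ('d'): repeat (last at 1), move window start to 2
  Position 4 ('d'): window [2,4] length 3
  Position 5 ('b'): window [2,5] length 4
  Position 6 ('e'): repeat (last at 3), move window start to 4
  Position 6 ('e'): window [4,6] length 3
  Position 7 ('d'): repeat (last at 4), move window start to 5
  Position 7 ('d'): window [5,7] length 3
  Position 8 ('g'): window [5,8] length 4
Longest substring with no repeats: "adge" with length 4

4


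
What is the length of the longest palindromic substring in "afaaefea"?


Input: "afaaefea"
Checking substrings for palindromes:
  [3:8] "aefea" (len 5) => palindrome
  [0:3] "afa" (len 3) => palindrome
  [4:7] "efe" (len 3) => palindrome
  [2:4] "aa" (len 2) => palindrome
Longest palindromic substring: "aefea" with length 5

5


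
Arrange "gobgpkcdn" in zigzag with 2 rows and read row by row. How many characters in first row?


Zigzag "gobgpkcdn" into 2 rows:
Placing characters:
  'g' => row 0
  'o' => row 1
  'b' => row 0
  'g' => row 1
  'p' => row 0
  'k' => row 1
  'c' => row 0
  'd' => row 1
  'n' => row 0
Rows:
  Row 0: "gbpcn"
  Row 1: "ogkd"
First row length: 5

5


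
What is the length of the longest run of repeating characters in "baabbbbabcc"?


Input: "baabbbbabcc"
Scanning for longest run:
  Position 1 ('a'): new char, reset run to 1
  Position 2 ('a'): continues run of 'a', length=2
  Position 3 ('b'): new char, reset run to 1
  Position 4 ('b'): continues run of 'b', length=2
  Position 5 ('b'): continues run of 'b', length=3
  Position 6 ('b'): continues run of 'b', length=4
  Position 7 ('a'): new char, reset run to 1
  Position 8 ('b'): new char, reset run to 1
  Position 9 ('c'): new char, reset run to 1
  Position 10 ('c'): continues run of 'c', length=2
Longest run: 'b' with length 4

4


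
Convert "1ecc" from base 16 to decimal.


Input: "1ecc" in base 16
Positional expansion:
  Digit '1' (value 1) x 16^3 = 4096
  Digit 'e' (value 14) x 16^2 = 3584
  Digit 'c' (value 12) x 16^1 = 192
  Digit 'c' (value 12) x 16^0 = 12
Sum = 7884

7884


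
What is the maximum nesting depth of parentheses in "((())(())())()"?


Input: "((())(())())()"
Tracking depth:
  Position 0 '(': depth becomes 1
  Position 1 '(': depth becomes 2
  Position 2 '(': depth becomes 3
  Position 3 ')': depth becomes 2
  Position 4 ')': depth becomes 1
  Position 5 '(': depth becomes 2
  Position 6 '(': depth becomes 3
  Position 7 ')': depth becomes 2
  Position 8 ')': depth becomes 1
  Position 9 '(': depth becomes 2
  Position 10 ')': depth becomes 1
  Position 11 ')': depth becomes 0
  Position 12 '(': depth becomes 1
  Position 13 ')': depth becomes 0
Maximum depth reached: 3

3


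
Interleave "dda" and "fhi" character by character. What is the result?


Interleaving "dda" and "fhi":
  Position 0: 'd' from first, 'f' from second => "df"
  Position 1: 'd' from first, 'h' from second => "dh"
  Position 2: 'a' from first, 'i' from second => "ai"
Result: dfdhai

dfdhai


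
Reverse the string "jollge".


Input: jollge
Reading characters right to left:
  Position 5: 'e'
  Position 4: 'g'
  Position 3: 'l'
  Position 2: 'l'
  Position 1: 'o'
  Position 0: 'j'
Reversed: eglloj

eglloj


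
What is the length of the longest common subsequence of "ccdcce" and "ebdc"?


LCS of "ccdcce" and "ebdc"
DP table:
           e    b    d    c
      0    0    0    0    0
  c   0    0    0    0    1
  c   0    0    0    0    1
  d   0    0    0    1    1
  c   0    0    0    1    2
  c   0    0    0    1    2
  e   0    1    1    1    2
LCS length = dp[6][4] = 2

2


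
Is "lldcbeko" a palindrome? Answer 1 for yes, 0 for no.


Input: lldcbeko
Reversed: okebcdll
  Compare pos 0 ('l') with pos 7 ('o'): MISMATCH
  Compare pos 1 ('l') with pos 6 ('k'): MISMATCH
  Compare pos 2 ('d') with pos 5 ('e'): MISMATCH
  Compare pos 3 ('c') with pos 4 ('b'): MISMATCH
Result: not a palindrome

0


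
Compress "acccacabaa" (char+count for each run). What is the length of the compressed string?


Input: acccacabaa
Runs:
  'a' x 1 => "a1"
  'c' x 3 => "c3"
  'a' x 1 => "a1"
  'c' x 1 => "c1"
  'a' x 1 => "a1"
  'b' x 1 => "b1"
  'a' x 2 => "a2"
Compressed: "a1c3a1c1a1b1a2"
Compressed length: 14

14


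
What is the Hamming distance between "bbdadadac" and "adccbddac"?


Comparing "bbdadadac" and "adccbddac" position by position:
  Position 0: 'b' vs 'a' => differ
  Position 1: 'b' vs 'd' => differ
  Position 2: 'd' vs 'c' => differ
  Position 3: 'a' vs 'c' => differ
  Position 4: 'd' vs 'b' => differ
  Position 5: 'a' vs 'd' => differ
  Position 6: 'd' vs 'd' => same
  Position 7: 'a' vs 'a' => same
  Position 8: 'c' vs 'c' => same
Total differences (Hamming distance): 6

6


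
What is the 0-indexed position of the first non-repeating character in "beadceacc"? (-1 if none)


Input: beadceacc
Character frequencies:
  'a': 2
  'b': 1
  'c': 3
  'd': 1
  'e': 2
Scanning left to right for freq == 1:
  Position 0 ('b'): unique! => answer = 0

0


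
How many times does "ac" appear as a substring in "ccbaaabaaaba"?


Searching for "ac" in "ccbaaabaaaba"
Scanning each position:
  Position 0: "cc" => no
  Position 1: "cb" => no
  Position 2: "ba" => no
  Position 3: "aa" => no
  Position 4: "aa" => no
  Position 5: "ab" => no
  Position 6: "ba" => no
  Position 7: "aa" => no
  Position 8: "aa" => no
  Position 9: "ab" => no
  Position 10: "ba" => no
Total occurrences: 0

0


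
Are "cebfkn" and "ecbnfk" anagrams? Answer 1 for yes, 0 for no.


Strings: "cebfkn", "ecbnfk"
Sorted first:  bcefkn
Sorted second: bcefkn
Sorted forms match => anagrams

1


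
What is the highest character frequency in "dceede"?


Input: dceede
Character counts:
  'c': 1
  'd': 2
  'e': 3
Maximum frequency: 3

3


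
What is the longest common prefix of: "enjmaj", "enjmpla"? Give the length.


Words: enjmaj, enjmpla
  Position 0: all 'e' => match
  Position 1: all 'n' => match
  Position 2: all 'j' => match
  Position 3: all 'm' => match
  Position 4: ('a', 'p') => mismatch, stop
LCP = "enjm" (length 4)

4


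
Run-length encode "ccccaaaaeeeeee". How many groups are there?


Input: ccccaaaaeeeeee
Scanning for consecutive runs:
  Group 1: 'c' x 4 (positions 0-3)
  Group 2: 'a' x 4 (positions 4-7)
  Group 3: 'e' x 6 (positions 8-13)
Total groups: 3

3


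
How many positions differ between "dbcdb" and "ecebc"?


Comparing "dbcdb" and "ecebc" position by position:
  Position 0: 'd' vs 'e' => DIFFER
  Position 1: 'b' vs 'c' => DIFFER
  Position 2: 'c' vs 'e' => DIFFER
  Position 3: 'd' vs 'b' => DIFFER
  Position 4: 'b' vs 'c' => DIFFER
Positions that differ: 5

5


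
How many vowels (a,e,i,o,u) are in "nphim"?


Input: nphim
Checking each character:
  'n' at position 0: consonant
  'p' at position 1: consonant
  'h' at position 2: consonant
  'i' at position 3: vowel (running total: 1)
  'm' at position 4: consonant
Total vowels: 1

1


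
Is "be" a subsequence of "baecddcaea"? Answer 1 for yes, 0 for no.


Check if "be" is a subsequence of "baecddcaea"
Greedy scan:
  Position 0 ('b'): matches sub[0] = 'b'
  Position 1 ('a'): no match needed
  Position 2 ('e'): matches sub[1] = 'e'
  Position 3 ('c'): no match needed
  Position 4 ('d'): no match needed
  Position 5 ('d'): no match needed
  Position 6 ('c'): no match needed
  Position 7 ('a'): no match needed
  Position 8 ('e'): no match needed
  Position 9 ('a'): no match needed
All 2 characters matched => is a subsequence

1


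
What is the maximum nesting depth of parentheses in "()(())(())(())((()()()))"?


Input: "()(())(())(())((()()()))"
Tracking depth:
  Position 0 '(': depth becomes 1
  Position 1 ')': depth becomes 0
  Position 2 '(': depth becomes 1
  Position 3 '(': depth becomes 2
  Position 4 ')': depth becomes 1
  Position 5 ')': depth becomes 0
  Position 6 '(': depth becomes 1
  Position 7 '(': depth becomes 2
  Position 8 ')': depth becomes 1
  Position 9 ')': depth becomes 0
  Position 10 '(': depth becomes 1
  Position 11 '(': depth becomes 2
  Position 12 ')': depth becomes 1
  Position 13 ')': depth becomes 0
  Position 14 '(': depth becomes 1
  Position 15 '(': depth becomes 2
  Position 16 '(': depth becomes 3
  Position 17 ')': depth becomes 2
  Position 18 '(': depth becomes 3
  Position 19 ')': depth becomes 2
  Position 20 '(': depth becomes 3
  Position 21 ')': depth becomes 2
  Position 22 ')': depth becomes 1
  Position 23 ')': depth becomes 0
Maximum depth reached: 3

3


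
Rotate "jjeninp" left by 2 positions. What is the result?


Input: "jjeninp", rotate left by 2
First 2 characters: "jj"
Remaining characters: "eninp"
Concatenate remaining + first: "eninp" + "jj" = "eninpjj"

eninpjj


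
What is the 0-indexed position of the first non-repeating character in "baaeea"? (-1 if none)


Input: baaeea
Character frequencies:
  'a': 3
  'b': 1
  'e': 2
Scanning left to right for freq == 1:
  Position 0 ('b'): unique! => answer = 0

0


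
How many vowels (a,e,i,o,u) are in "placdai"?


Input: placdai
Checking each character:
  'p' at position 0: consonant
  'l' at position 1: consonant
  'a' at position 2: vowel (running total: 1)
  'c' at position 3: consonant
  'd' at position 4: consonant
  'a' at position 5: vowel (running total: 2)
  'i' at position 6: vowel (running total: 3)
Total vowels: 3

3


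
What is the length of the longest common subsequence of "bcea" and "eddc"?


LCS of "bcea" and "eddc"
DP table:
           e    d    d    c
      0    0    0    0    0
  b   0    0    0    0    0
  c   0    0    0    0    1
  e   0    1    1    1    1
  a   0    1    1    1    1
LCS length = dp[4][4] = 1

1


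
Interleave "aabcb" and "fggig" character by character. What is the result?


Interleaving "aabcb" and "fggig":
  Position 0: 'a' from first, 'f' from second => "af"
  Position 1: 'a' from first, 'g' from second => "ag"
  Position 2: 'b' from first, 'g' from second => "bg"
  Position 3: 'c' from first, 'i' from second => "ci"
  Position 4: 'b' from first, 'g' from second => "bg"
Result: afagbgcibg

afagbgcibg


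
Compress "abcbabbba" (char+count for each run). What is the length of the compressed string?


Input: abcbabbba
Runs:
  'a' x 1 => "a1"
  'b' x 1 => "b1"
  'c' x 1 => "c1"
  'b' x 1 => "b1"
  'a' x 1 => "a1"
  'b' x 3 => "b3"
  'a' x 1 => "a1"
Compressed: "a1b1c1b1a1b3a1"
Compressed length: 14

14


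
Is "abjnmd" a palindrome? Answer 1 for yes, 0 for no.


Input: abjnmd
Reversed: dmnjba
  Compare pos 0 ('a') with pos 5 ('d'): MISMATCH
  Compare pos 1 ('b') with pos 4 ('m'): MISMATCH
  Compare pos 2 ('j') with pos 3 ('n'): MISMATCH
Result: not a palindrome

0


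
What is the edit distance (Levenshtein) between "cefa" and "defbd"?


Computing edit distance: "cefa" -> "defbd"
DP table:
           d    e    f    b    d
      0    1    2    3    4    5
  c   1    1    2    3    4    5
  e   2    2    1    2    3    4
  f   3    3    2    1    2    3
  a   4    4    3    2    2    3
Edit distance = dp[4][5] = 3

3


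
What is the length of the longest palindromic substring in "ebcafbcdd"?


Input: "ebcafbcdd"
Checking substrings for palindromes:
  [7:9] "dd" (len 2) => palindrome
Longest palindromic substring: "dd" with length 2

2


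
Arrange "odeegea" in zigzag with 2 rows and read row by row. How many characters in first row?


Zigzag "odeegea" into 2 rows:
Placing characters:
  'o' => row 0
  'd' => row 1
  'e' => row 0
  'e' => row 1
  'g' => row 0
  'e' => row 1
  'a' => row 0
Rows:
  Row 0: "oega"
  Row 1: "dee"
First row length: 4

4


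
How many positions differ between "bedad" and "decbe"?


Comparing "bedad" and "decbe" position by position:
  Position 0: 'b' vs 'd' => DIFFER
  Position 1: 'e' vs 'e' => same
  Position 2: 'd' vs 'c' => DIFFER
  Position 3: 'a' vs 'b' => DIFFER
  Position 4: 'd' vs 'e' => DIFFER
Positions that differ: 4

4


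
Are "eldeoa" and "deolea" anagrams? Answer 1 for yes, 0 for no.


Strings: "eldeoa", "deolea"
Sorted first:  adeelo
Sorted second: adeelo
Sorted forms match => anagrams

1


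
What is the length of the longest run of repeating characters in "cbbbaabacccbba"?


Input: "cbbbaabacccbba"
Scanning for longest run:
  Position 1 ('b'): new char, reset run to 1
  Position 2 ('b'): continues run of 'b', length=2
  Position 3 ('b'): continues run of 'b', length=3
  Position 4 ('a'): new char, reset run to 1
  Position 5 ('a'): continues run of 'a', length=2
  Position 6 ('b'): new char, reset run to 1
  Position 7 ('a'): new char, reset run to 1
  Position 8 ('c'): new char, reset run to 1
  Position 9 ('c'): continues run of 'c', length=2
  Position 10 ('c'): continues run of 'c', length=3
  Position 11 ('b'): new char, reset run to 1
  Position 12 ('b'): continues run of 'b', length=2
  Position 13 ('a'): new char, reset run to 1
Longest run: 'b' with length 3

3


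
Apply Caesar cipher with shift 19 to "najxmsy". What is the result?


Caesar cipher: shift "najxmsy" by 19
  'n' (pos 13) + 19 = pos 6 = 'g'
  'a' (pos 0) + 19 = pos 19 = 't'
  'j' (pos 9) + 19 = pos 2 = 'c'
  'x' (pos 23) + 19 = pos 16 = 'q'
  'm' (pos 12) + 19 = pos 5 = 'f'
  's' (pos 18) + 19 = pos 11 = 'l'
  'y' (pos 24) + 19 = pos 17 = 'r'
Result: gtcqflr

gtcqflr


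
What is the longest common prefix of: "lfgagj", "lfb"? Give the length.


Words: lfgagj, lfb
  Position 0: all 'l' => match
  Position 1: all 'f' => match
  Position 2: ('g', 'b') => mismatch, stop
LCP = "lf" (length 2)

2


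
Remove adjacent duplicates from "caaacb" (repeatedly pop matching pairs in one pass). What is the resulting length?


Input: caaacb
Stack-based adjacent duplicate removal:
  Read 'c': push. Stack: c
  Read 'a': push. Stack: ca
  Read 'a': matches stack top 'a' => pop. Stack: c
  Read 'a': push. Stack: ca
  Read 'c': push. Stack: cac
  Read 'b': push. Stack: cacb
Final stack: "cacb" (length 4)

4


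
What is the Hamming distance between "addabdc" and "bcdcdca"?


Comparing "addabdc" and "bcdcdca" position by position:
  Position 0: 'a' vs 'b' => differ
  Position 1: 'd' vs 'c' => differ
  Position 2: 'd' vs 'd' => same
  Position 3: 'a' vs 'c' => differ
  Position 4: 'b' vs 'd' => differ
  Position 5: 'd' vs 'c' => differ
  Position 6: 'c' vs 'a' => differ
Total differences (Hamming distance): 6

6


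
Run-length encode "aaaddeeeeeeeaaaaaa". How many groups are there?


Input: aaaddeeeeeeeaaaaaa
Scanning for consecutive runs:
  Group 1: 'a' x 3 (positions 0-2)
  Group 2: 'd' x 2 (positions 3-4)
  Group 3: 'e' x 7 (positions 5-11)
  Group 4: 'a' x 6 (positions 12-17)
Total groups: 4

4


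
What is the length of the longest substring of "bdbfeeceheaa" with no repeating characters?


Input: "bdbfeeceheaa"
Sliding window (track last position of each char):
  Position 0 ('b'): window [0,0] length 1 -- new best
  Position 1 ('d'): window [0,1] length 2 -- new best
  Position 2 ('b'): repeat (last at 0), move window start to 1
  Position 2 ('b'): window [1,2] length 2
  Position 3 ('f'): window [1,3] length 3 -- new best
  Position 4 ('e'): window [1,4] length 4 -- new best
  Position 5 ('e'): repeat (last at 4), move window start to 5
  Position 5 ('e'): window [5,5] length 1
  Position 6 ('c'): window [5,6] length 2
  Position 7 ('e'): repeat (last at 5), move window start to 6
  Position 7 ('e'): window [6,7] length 2
  Position 8 ('h'): window [6,8] length 3
  Position 9 ('e'): repeat (last at 7), move window start to 8
  Position 9 ('e'): window [8,9] length 2
  Position 10 ('a'): window [8,10] length 3
  Position 11 ('a'): repeat (last at 10), move window start to 11
  Position 11 ('a'): window [11,11] length 1
Longest substring with no repeats: "dbfe" with length 4

4
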